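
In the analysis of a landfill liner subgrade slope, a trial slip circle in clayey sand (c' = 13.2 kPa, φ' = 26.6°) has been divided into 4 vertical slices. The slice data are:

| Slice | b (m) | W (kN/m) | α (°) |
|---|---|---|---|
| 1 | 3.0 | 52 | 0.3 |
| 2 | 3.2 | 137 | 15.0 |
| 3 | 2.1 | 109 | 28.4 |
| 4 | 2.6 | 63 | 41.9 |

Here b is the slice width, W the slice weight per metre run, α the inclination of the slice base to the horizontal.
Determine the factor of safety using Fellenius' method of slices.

FS = 2.50

Ordinary method of slices: FS = Σ[c'·Δl_i + (W_i cosα_i)·tanφ'] / Σ W_i sinα_i, with Δl_i = b_i / cosα_i.
Slice 1: Δl = 3.0/cos0.3° = 3.000 m; N'_1 = 52·cos0.3° = 52.0; c'Δl = 39.60; W sinα = 0.3
Slice 2: Δl = 3.2/cos15.0° = 3.313 m; N'_2 = 137·cos15.0° = 132.3; c'Δl = 43.73; W sinα = 35.5
Slice 3: Δl = 2.1/cos28.4° = 2.387 m; N'_3 = 109·cos28.4° = 95.9; c'Δl = 31.51; W sinα = 51.8
Slice 4: Δl = 2.6/cos41.9° = 3.493 m; N'_4 = 63·cos41.9° = 46.9; c'Δl = 46.11; W sinα = 42.1
Σc'Δl = 161.0 kN/m; ΣN' = 327.1 kN/m; ΣW sinα = 129.6 kN/m
Resisting = 161.0 + 327.1·tan26.6° = 161.0 + 163.8 = 324.8 kN/m
FS = 324.8 / 129.6 = 2.505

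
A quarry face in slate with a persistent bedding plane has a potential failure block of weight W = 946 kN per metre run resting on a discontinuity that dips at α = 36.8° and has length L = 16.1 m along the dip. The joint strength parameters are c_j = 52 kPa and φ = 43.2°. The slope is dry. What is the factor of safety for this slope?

FS = 2.73

Resolving the block weight along and normal to the plane and applying the Mohr–Coulomb strength on the joint:
N' = W cosα = 946·cos36.8° = 757.5 kN/m
Driving force T = W sinα = 946·sin36.8° = 566.7 kN/m
Resisting force R = c_j·L + N'·tanφ = 52·16.1 + 757.5·tan43.2° = 837.2 + 711.3 = 1548.5 kN/m
FS = R / T = 1548.5 / 566.7 = 2.733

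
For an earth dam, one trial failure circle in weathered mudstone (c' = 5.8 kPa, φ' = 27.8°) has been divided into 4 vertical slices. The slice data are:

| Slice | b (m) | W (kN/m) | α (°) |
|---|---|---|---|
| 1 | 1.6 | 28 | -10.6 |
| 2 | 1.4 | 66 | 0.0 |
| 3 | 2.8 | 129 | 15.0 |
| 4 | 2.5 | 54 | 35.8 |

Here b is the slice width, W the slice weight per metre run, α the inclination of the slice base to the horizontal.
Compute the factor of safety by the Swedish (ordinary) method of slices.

FS = 3.18

Ordinary method of slices: FS = Σ[c'·Δl_i + (W_i cosα_i)·tanφ'] / Σ W_i sinα_i, with Δl_i = b_i / cosα_i.
Slice 1: Δl = 1.6/cos(-10.6°) = 1.628 m; N'_1 = 28·cos(-10.6°) = 27.5; c'Δl = 9.44; W sinα = -5.2
Slice 2: Δl = 1.4/cos0.0° = 1.400 m; N'_2 = 66·cos0.0° = 66.0; c'Δl = 8.12; W sinα = 0.0
Slice 3: Δl = 2.8/cos15.0° = 2.899 m; N'_3 = 129·cos15.0° = 124.6; c'Δl = 16.81; W sinα = 33.4
Slice 4: Δl = 2.5/cos35.8° = 3.082 m; N'_4 = 54·cos35.8° = 43.8; c'Δl = 17.88; W sinα = 31.6
Σc'Δl = 52.3 kN/m; ΣN' = 261.9 kN/m; ΣW sinα = 59.8 kN/m
Resisting = 52.3 + 261.9·tan27.8° = 52.3 + 138.1 = 190.3 kN/m
FS = 190.3 / 59.8 = 3.182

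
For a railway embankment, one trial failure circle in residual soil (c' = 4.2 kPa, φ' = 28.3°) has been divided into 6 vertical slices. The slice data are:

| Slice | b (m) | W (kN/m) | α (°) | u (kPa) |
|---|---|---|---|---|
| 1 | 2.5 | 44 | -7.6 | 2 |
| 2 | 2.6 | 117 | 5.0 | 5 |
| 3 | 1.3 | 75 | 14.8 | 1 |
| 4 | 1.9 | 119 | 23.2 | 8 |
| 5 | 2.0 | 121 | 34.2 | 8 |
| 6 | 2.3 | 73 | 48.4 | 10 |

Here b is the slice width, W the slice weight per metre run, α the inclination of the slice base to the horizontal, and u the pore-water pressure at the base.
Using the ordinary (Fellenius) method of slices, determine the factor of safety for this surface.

FS = 1.43

Ordinary method of slices: FS = Σ[c'·Δl_i + (W_i cosα_i − u_i·Δl_i)·tanφ'] / Σ W_i sinα_i, with Δl_i = b_i / cosα_i.
Slice 1: Δl = 2.5/cos(-7.6°) = 2.522 m; N'_1 = 44·cos(-7.6°) − 2·2.522 = 38.6; c'Δl = 10.59; W sinα = -5.8
Slice 2: Δl = 2.6/cos5.0° = 2.610 m; N'_2 = 117·cos5.0° − 5·2.610 = 103.5; c'Δl = 10.96; W sinα = 10.2
Slice 3: Δl = 1.3/cos14.8° = 1.345 m; N'_3 = 75·cos14.8° − 1·1.345 = 71.2; c'Δl = 5.65; W sinα = 19.2
Slice 4: Δl = 1.9/cos23.2° = 2.067 m; N'_4 = 119·cos23.2° − 8·2.067 = 92.8; c'Δl = 8.68; W sinα = 46.9
Slice 5: Δl = 2.0/cos34.2° = 2.418 m; N'_5 = 121·cos34.2° − 8·2.418 = 80.7; c'Δl = 10.16; W sinα = 68.0
Slice 6: Δl = 2.3/cos48.4° = 3.464 m; N'_6 = 73·cos48.4° − 10·3.464 = 13.8; c'Δl = 14.55; W sinα = 54.6
Σc'Δl = 60.6 kN/m; ΣN' = 400.6 kN/m; ΣW sinα = 193.0 kN/m
Resisting = 60.6 + 400.6·tan28.3° = 60.6 + 215.7 = 276.3 kN/m
FS = 276.3 / 193.0 = 1.432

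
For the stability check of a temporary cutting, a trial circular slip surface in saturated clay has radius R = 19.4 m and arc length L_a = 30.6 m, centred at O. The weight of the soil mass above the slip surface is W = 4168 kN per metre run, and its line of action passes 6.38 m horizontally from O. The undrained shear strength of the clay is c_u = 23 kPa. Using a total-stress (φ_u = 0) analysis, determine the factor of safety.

FS = 0.51

Taking moments about the centre O, the resisting moment is provided by the undrained shear strength acting along the arc:
M_R = c_u·L_a·R = 23·30.60·19.4 = 13653.7 kN·m/m
M_D = W·d = 4168·6.38 = 26591.8 kN·m/m
FS = M_R / M_D = 13653.7 / 26591.8 = 0.513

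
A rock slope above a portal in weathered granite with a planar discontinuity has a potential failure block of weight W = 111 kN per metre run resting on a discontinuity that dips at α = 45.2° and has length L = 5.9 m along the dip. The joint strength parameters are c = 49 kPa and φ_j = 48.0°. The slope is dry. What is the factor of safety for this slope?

FS = 4.77

Resolving the block weight along and normal to the plane and applying the Mohr–Coulomb strength on the joint:
N' = W cosα = 111·cos45.2° = 78.2 kN/m
Driving force T = W sinα = 111·sin45.2° = 78.8 kN/m
Resisting force R = c·L + N'·tanφ_j = 49·5.9 + 78.2·tan48.0° = 289.1 + 86.9 = 376.0 kN/m
FS = R / T = 376.0 / 78.8 = 4.773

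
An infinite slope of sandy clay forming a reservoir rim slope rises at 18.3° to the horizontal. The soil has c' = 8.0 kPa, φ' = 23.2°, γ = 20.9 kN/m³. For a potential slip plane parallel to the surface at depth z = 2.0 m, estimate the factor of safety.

FS = 1.94

For an infinite slope with a slip plane parallel to the surface (no pore pressure): FS = [c' + γz cos²β tanφ'] / [γz sinβ cosβ].
γz = 20.9·2.0 = 41.80 kN/m²
Numerator = 8.0 + 41.80·cos²18.3°·tan23.2° = 8.0 + 41.80·0.9014·0.4286 = 24.149 kPa
Denominator = 41.80·sin18.3°·cos18.3° = 41.80·0.3140·0.9494 = 12.461 kPa
FS = 24.149 / 12.461 = 1.938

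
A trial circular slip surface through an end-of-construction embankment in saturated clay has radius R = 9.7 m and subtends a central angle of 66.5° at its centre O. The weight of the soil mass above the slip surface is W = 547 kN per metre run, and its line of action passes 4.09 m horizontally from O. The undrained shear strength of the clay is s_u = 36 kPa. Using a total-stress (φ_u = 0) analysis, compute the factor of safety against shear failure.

Taking moments about the centre O, the resisting moment is provided by the undrained shear strength acting along the arc:
Arc length L_a = R·θ = 9.7·(66.5°·π/180) = 9.7·1.1606 = 11.26 m
M_R = s_u·L_a·R = 36·11.26·9.7 = 3931.4 kN·m/m
M_D = W·d = 547·4.09 = 2237.2 kN·m/m
FS = M_R / M_D = 3931.4 / 2237.2 = 1.757

FS = 1.76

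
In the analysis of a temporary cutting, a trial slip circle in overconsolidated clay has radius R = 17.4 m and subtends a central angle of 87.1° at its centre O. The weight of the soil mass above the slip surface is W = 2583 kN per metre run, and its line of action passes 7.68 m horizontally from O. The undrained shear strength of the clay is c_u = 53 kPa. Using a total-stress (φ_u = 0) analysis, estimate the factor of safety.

FS = 1.23

Taking moments about the centre O, the resisting moment is provided by the undrained shear strength acting along the arc:
Arc length L_a = R·θ = 17.4·(87.1°·π/180) = 17.4·1.5202 = 26.45 m
M_R = c_u·L_a·R = 53·26.45·17.4 = 24393.3 kN·m/m
M_D = W·d = 2583·7.68 = 19837.4 kN·m/m
FS = M_R / M_D = 24393.3 / 19837.4 = 1.230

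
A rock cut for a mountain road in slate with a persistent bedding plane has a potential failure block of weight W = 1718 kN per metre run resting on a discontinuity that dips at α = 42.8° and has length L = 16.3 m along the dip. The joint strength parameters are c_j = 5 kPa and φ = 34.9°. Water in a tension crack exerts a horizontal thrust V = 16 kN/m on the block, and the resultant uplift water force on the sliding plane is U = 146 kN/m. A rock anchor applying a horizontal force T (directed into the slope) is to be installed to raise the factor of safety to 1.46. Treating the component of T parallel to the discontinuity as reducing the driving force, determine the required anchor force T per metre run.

T = 563 kN/m

Resolving forces along and normal to the sliding plane, with the horizontal anchor force T adding T·sinα to the effective normal force and T·cosα acting up the plane against the driving force:
FS = [c_jL + (W cosα − U − V sinα + T sinα) tanφ] / [W sinα + V cosα − T cosα]
Without the anchor: N' = 1103.7 kN/m, driving T_d = 1179.0 kN/m, resisting R = 5·16.3 + 1103.7·tan34.9° = 851.4 kN/m, FS = 0.72.
Setting FS = 1.46 and solving for T:
1.46·(1179.0 − T cos42.8°) = 851.4 + T sin42.8°·tan34.9°
T·(sin42.8°·tan34.9° + 1.46·cos42.8°) = 1.46·1179.0 − 851.4
T·(0.6794·0.6976 + 1.46·0.7337) = 1721.4 − 851.4 = 869.9
T·1.5452 = 869.9
T = 563.0 kN/m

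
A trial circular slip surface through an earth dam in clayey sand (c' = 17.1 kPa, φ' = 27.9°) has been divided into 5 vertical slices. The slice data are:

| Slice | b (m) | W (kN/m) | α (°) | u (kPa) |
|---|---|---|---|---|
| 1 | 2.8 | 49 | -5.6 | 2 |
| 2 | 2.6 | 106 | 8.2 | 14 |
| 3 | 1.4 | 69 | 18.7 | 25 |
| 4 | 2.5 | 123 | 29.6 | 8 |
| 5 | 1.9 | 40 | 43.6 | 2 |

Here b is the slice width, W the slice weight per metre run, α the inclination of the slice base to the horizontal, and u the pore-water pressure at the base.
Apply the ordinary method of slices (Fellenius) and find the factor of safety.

Ordinary method of slices: FS = Σ[c'·Δl_i + (W_i cosα_i − u_i·Δl_i)·tanφ'] / Σ W_i sinα_i, with Δl_i = b_i / cosα_i.
Slice 1: Δl = 2.8/cos(-5.6°) = 2.813 m; N'_1 = 49·cos(-5.6°) − 2·2.813 = 43.1; c'Δl = 48.11; W sinα = -4.8
Slice 2: Δl = 2.6/cos8.2° = 2.627 m; N'_2 = 106·cos8.2° − 14·2.627 = 68.1; c'Δl = 44.92; W sinα = 15.1
Slice 3: Δl = 1.4/cos18.7° = 1.478 m; N'_3 = 69·cos18.7° − 25·1.478 = 28.4; c'Δl = 25.27; W sinα = 22.1
Slice 4: Δl = 2.5/cos29.6° = 2.875 m; N'_4 = 123·cos29.6° − 8·2.875 = 83.9; c'Δl = 49.17; W sinα = 60.8
Slice 5: Δl = 1.9/cos43.6° = 2.624 m; N'_5 = 40·cos43.6° − 2·2.624 = 23.7; c'Δl = 44.87; W sinα = 27.6
Σc'Δl = 212.3 kN/m; ΣN' = 247.4 kN/m; ΣW sinα = 120.8 kN/m
Resisting = 212.3 + 247.4·tan27.9° = 212.3 + 131.0 = 343.3 kN/m
FS = 343.3 / 120.8 = 2.842

FS = 2.84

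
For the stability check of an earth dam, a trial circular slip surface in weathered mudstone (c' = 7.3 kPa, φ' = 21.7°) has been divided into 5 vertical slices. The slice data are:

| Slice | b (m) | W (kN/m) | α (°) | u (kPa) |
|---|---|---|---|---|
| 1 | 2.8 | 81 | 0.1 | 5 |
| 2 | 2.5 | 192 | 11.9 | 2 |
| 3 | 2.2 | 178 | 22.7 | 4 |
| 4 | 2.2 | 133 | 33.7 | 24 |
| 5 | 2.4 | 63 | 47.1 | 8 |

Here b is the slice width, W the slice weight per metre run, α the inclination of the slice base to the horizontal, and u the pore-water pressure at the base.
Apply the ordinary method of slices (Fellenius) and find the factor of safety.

FS = 1.26

Ordinary method of slices: FS = Σ[c'·Δl_i + (W_i cosα_i − u_i·Δl_i)·tanφ'] / Σ W_i sinα_i, with Δl_i = b_i / cosα_i.
Slice 1: Δl = 2.8/cos0.1° = 2.800 m; N'_1 = 81·cos0.1° − 5·2.800 = 67.0; c'Δl = 20.44; W sinα = 0.1
Slice 2: Δl = 2.5/cos11.9° = 2.555 m; N'_2 = 192·cos11.9° − 2·2.555 = 182.8; c'Δl = 18.65; W sinα = 39.6
Slice 3: Δl = 2.2/cos22.7° = 2.385 m; N'_3 = 178·cos22.7° − 4·2.385 = 154.7; c'Δl = 17.41; W sinα = 68.7
Slice 4: Δl = 2.2/cos33.7° = 2.644 m; N'_4 = 133·cos33.7° − 24·2.644 = 47.2; c'Δl = 19.30; W sinα = 73.8
Slice 5: Δl = 2.4/cos47.1° = 3.526 m; N'_5 = 63·cos47.1° − 8·3.526 = 14.7; c'Δl = 25.74; W sinα = 46.2
Σc'Δl = 101.5 kN/m; ΣN' = 466.3 kN/m; ΣW sinα = 228.4 kN/m
Resisting = 101.5 + 466.3·tan21.7° = 101.5 + 185.6 = 287.1 kN/m
FS = 287.1 / 228.4 = 1.257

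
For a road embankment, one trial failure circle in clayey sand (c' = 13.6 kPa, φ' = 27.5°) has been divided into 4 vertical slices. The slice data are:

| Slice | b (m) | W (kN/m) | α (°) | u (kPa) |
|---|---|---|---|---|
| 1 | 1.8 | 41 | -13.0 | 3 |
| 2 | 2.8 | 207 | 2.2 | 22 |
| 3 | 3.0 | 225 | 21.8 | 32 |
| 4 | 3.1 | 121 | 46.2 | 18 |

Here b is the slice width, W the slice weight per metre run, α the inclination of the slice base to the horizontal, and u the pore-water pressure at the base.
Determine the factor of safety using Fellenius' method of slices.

Ordinary method of slices: FS = Σ[c'·Δl_i + (W_i cosα_i − u_i·Δl_i)·tanφ'] / Σ W_i sinα_i, with Δl_i = b_i / cosα_i.
Slice 1: Δl = 1.8/cos(-13.0°) = 1.847 m; N'_1 = 41·cos(-13.0°) − 3·1.847 = 34.4; c'Δl = 25.12; W sinα = -9.2
Slice 2: Δl = 2.8/cos2.2° = 2.802 m; N'_2 = 207·cos2.2° − 22·2.802 = 145.2; c'Δl = 38.11; W sinα = 7.9
Slice 3: Δl = 3.0/cos21.8° = 3.231 m; N'_3 = 225·cos21.8° − 32·3.231 = 105.5; c'Δl = 43.94; W sinα = 83.6
Slice 4: Δl = 3.1/cos46.2° = 4.479 m; N'_4 = 121·cos46.2° − 18·4.479 = 3.1; c'Δl = 60.91; W sinα = 87.3
Σc'Δl = 168.1 kN/m; ΣN' = 288.3 kN/m; ΣW sinα = 169.6 kN/m
Resisting = 168.1 + 288.3·tan27.5° = 168.1 + 150.1 = 318.1 kN/m
FS = 318.1 / 169.6 = 1.876

FS = 1.88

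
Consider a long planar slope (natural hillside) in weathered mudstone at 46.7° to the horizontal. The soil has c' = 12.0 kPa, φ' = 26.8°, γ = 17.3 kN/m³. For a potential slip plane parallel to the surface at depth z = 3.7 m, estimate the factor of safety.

FS = 0.85

For an infinite slope with a slip plane parallel to the surface (no pore pressure): FS = [c' + γz cos²β tanφ'] / [γz sinβ cosβ].
γz = 17.3·3.7 = 64.01 kN/m²
Numerator = 12.0 + 64.01·cos²46.7°·tan26.8° = 12.0 + 64.01·0.4703·0.5051 = 27.208 kPa
Denominator = 64.01·sin46.7°·cos46.7° = 64.01·0.7278·0.6858 = 31.949 kPa
FS = 27.208 / 31.949 = 0.852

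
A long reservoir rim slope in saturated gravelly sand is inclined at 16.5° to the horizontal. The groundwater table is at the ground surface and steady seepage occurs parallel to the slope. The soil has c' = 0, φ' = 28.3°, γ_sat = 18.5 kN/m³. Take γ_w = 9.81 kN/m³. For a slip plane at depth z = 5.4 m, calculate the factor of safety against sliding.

With seepage parallel to the slope and the water table at the surface, the effective normal stress on the slip plane uses the buoyant unit weight γ' = γ_sat − γ_w while the driving shear stress uses γ_sat:
FS = [c' + γ' z cos²β tanφ'] / [γ_sat z sinβ cosβ]
(For c' = 0 this reduces to FS = (γ'/γ_sat)·tanφ'/tanβ.)
γ' = 18.5 − 9.81 = 8.69 kN/m³
Numerator = 0.0 + 8.69·5.4·cos²16.5°·tan28.3° = 0.0 + 8.69·5.4·0.9193·0.5384 = 23.229 kPa
Denominator = 18.5·5.4·sin16.5°·cos16.5° = 18.5·5.4·0.2840·0.9588 = 27.205 kPa
FS = 23.229 / 27.205 = 0.854

FS = 0.85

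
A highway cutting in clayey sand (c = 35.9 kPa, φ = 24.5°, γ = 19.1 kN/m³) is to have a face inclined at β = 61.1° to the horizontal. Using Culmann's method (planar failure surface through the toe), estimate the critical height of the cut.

H_c = 30.37 m

Culmann's analysis gives the critical failure plane at α_cr = (β + φ)/2 = (61.1 + 24.5)/2 = 42.8°, and the critical height
H_c = (4c/γ) · sinβ cosφ / [1 − cos(β − φ)]
    = (4·35.9/19.1) · sin61.1°·cos24.5° / [1 − cos(36.6°)]
    = 7.518 · 0.8755·0.9100 / [1 − 0.8028]
    = 7.518 · 0.7966 / 0.1972
    = 30.37 m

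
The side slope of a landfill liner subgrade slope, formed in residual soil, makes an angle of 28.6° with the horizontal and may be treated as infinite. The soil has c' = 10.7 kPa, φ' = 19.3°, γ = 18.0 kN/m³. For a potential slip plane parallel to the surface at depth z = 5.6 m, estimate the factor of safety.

FS = 0.89

For an infinite slope with a slip plane parallel to the surface (no pore pressure): FS = [c' + γz cos²β tanφ'] / [γz sinβ cosβ].
γz = 18.0·5.6 = 100.80 kN/m²
Numerator = 10.7 + 100.80·cos²28.6°·tan19.3° = 10.7 + 100.80·0.7709·0.3502 = 37.911 kPa
Denominator = 100.80·sin28.6°·cos28.6° = 100.80·0.4787·0.8780 = 42.365 kPa
FS = 37.911 / 42.365 = 0.895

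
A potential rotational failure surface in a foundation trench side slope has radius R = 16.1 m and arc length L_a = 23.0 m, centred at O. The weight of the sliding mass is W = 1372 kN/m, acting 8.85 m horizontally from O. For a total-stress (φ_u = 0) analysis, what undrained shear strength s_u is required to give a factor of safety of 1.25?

s_u = 41.0 kPa

FS = s_u·L_a·R / (W·d), so s_u = FS·W·d / (L_a·R).
s_u = 1.25·1372·8.85 / (23.00·16.1) = 15177.8 / 370.30 = 40.99 kPa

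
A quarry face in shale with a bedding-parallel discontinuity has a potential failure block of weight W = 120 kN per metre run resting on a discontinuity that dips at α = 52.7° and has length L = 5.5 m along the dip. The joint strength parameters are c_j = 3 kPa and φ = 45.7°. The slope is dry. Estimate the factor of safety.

FS = 0.95

Resolving the block weight along and normal to the plane and applying the Mohr–Coulomb strength on the joint:
N' = W cosα = 120·cos52.7° = 72.7 kN/m
Driving force T = W sinα = 120·sin52.7° = 95.5 kN/m
Resisting force R = c_j·L + N'·tanφ = 3·5.5 + 72.7·tan45.7° = 16.5 + 74.5 = 91.0 kN/m
FS = R / T = 91.0 / 95.5 = 0.953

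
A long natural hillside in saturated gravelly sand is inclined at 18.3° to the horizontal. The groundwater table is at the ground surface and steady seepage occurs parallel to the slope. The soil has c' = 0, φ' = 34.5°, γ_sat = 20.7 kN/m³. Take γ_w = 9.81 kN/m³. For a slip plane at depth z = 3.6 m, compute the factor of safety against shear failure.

FS = 1.09

With seepage parallel to the slope and the water table at the surface, the effective normal stress on the slip plane uses the buoyant unit weight γ' = γ_sat − γ_w while the driving shear stress uses γ_sat:
FS = [c' + γ' z cos²β tanφ'] / [γ_sat z sinβ cosβ]
(For c' = 0 this reduces to FS = (γ'/γ_sat)·tanφ'/tanβ.)
γ' = 20.7 − 9.81 = 10.89 kN/m³
Numerator = 0.0 + 10.89·3.6·cos²18.3°·tan34.5° = 0.0 + 10.89·3.6·0.9014·0.6873 = 24.288 kPa
Denominator = 20.7·3.6·sin18.3°·cos18.3° = 20.7·3.6·0.3140·0.9494 = 22.215 kPa
FS = 24.288 / 22.215 = 1.093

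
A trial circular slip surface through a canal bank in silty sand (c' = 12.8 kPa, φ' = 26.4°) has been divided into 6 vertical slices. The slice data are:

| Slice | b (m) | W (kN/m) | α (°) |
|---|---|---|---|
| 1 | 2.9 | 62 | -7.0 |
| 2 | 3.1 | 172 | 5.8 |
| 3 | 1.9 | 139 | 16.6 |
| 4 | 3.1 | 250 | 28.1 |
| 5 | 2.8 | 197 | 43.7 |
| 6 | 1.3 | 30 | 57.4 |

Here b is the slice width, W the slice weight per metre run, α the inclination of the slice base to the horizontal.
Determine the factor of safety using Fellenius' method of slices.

FS = 1.82

Ordinary method of slices: FS = Σ[c'·Δl_i + (W_i cosα_i)·tanφ'] / Σ W_i sinα_i, with Δl_i = b_i / cosα_i.
Slice 1: Δl = 2.9/cos(-7.0°) = 2.922 m; N'_1 = 62·cos(-7.0°) = 61.5; c'Δl = 37.40; W sinα = -7.6
Slice 2: Δl = 3.1/cos5.8° = 3.116 m; N'_2 = 172·cos5.8° = 171.1; c'Δl = 39.88; W sinα = 17.4
Slice 3: Δl = 1.9/cos16.6° = 1.983 m; N'_3 = 139·cos16.6° = 133.2; c'Δl = 25.38; W sinα = 39.7
Slice 4: Δl = 3.1/cos28.1° = 3.514 m; N'_4 = 250·cos28.1° = 220.5; c'Δl = 44.98; W sinα = 117.8
Slice 5: Δl = 2.8/cos43.7° = 3.873 m; N'_5 = 197·cos43.7° = 142.4; c'Δl = 49.57; W sinα = 136.1
Slice 6: Δl = 1.3/cos57.4° = 2.413 m; N'_6 = 30·cos57.4° = 16.2; c'Δl = 30.89; W sinα = 25.3
Σc'Δl = 228.1 kN/m; ΣN' = 745.0 kN/m; ΣW sinα = 328.7 kN/m
Resisting = 228.1 + 745.0·tan26.4° = 228.1 + 369.8 = 597.9 kN/m
FS = 597.9 / 328.7 = 1.819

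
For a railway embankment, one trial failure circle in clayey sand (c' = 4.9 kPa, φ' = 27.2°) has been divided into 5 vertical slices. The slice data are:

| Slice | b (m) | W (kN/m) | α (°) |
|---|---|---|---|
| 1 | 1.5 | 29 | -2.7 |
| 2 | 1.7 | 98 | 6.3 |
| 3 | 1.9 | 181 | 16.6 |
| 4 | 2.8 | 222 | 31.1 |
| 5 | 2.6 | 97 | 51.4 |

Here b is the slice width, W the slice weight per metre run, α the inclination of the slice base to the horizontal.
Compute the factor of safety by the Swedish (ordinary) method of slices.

Ordinary method of slices: FS = Σ[c'·Δl_i + (W_i cosα_i)·tanφ'] / Σ W_i sinα_i, with Δl_i = b_i / cosα_i.
Slice 1: Δl = 1.5/cos(-2.7°) = 1.502 m; N'_1 = 29·cos(-2.7°) = 29.0; c'Δl = 7.36; W sinα = -1.4
Slice 2: Δl = 1.7/cos6.3° = 1.710 m; N'_2 = 98·cos6.3° = 97.4; c'Δl = 8.38; W sinα = 10.8
Slice 3: Δl = 1.9/cos16.6° = 1.983 m; N'_3 = 181·cos16.6° = 173.5; c'Δl = 9.71; W sinα = 51.7
Slice 4: Δl = 2.8/cos31.1° = 3.270 m; N'_4 = 222·cos31.1° = 190.1; c'Δl = 16.02; W sinα = 114.7
Slice 5: Δl = 2.6/cos51.4° = 4.167 m; N'_5 = 97·cos51.4° = 60.5; c'Δl = 20.42; W sinα = 75.8
Σc'Δl = 61.9 kN/m; ΣN' = 550.4 kN/m; ΣW sinα = 251.6 kN/m
Resisting = 61.9 + 550.4·tan27.2° = 61.9 + 282.9 = 344.8 kN/m
FS = 344.8 / 251.6 = 1.371

FS = 1.37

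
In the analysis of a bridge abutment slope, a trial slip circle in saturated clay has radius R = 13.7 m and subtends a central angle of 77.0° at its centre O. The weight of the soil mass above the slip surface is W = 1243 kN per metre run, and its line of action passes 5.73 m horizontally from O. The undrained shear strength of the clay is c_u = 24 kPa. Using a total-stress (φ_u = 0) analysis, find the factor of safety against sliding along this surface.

FS = 0.85

Taking moments about the centre O, the resisting moment is provided by the undrained shear strength acting along the arc:
Arc length L_a = R·θ = 13.7·(77.0°·π/180) = 13.7·1.3439 = 18.41 m
M_R = c_u·L_a·R = 24·18.41·13.7 = 6053.7 kN·m/m
M_D = W·d = 1243·5.73 = 7122.4 kN·m/m
FS = M_R / M_D = 6053.7 / 7122.4 = 0.850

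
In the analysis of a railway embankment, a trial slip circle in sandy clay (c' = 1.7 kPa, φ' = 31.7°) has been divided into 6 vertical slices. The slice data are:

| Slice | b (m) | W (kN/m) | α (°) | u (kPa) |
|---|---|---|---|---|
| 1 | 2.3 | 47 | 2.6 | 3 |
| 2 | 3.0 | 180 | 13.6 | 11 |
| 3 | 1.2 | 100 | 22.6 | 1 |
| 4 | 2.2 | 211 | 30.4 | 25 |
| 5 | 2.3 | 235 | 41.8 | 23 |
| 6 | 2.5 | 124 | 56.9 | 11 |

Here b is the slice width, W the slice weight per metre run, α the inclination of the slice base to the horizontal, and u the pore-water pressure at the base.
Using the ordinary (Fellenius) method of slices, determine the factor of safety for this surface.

FS = 0.77

Ordinary method of slices: FS = Σ[c'·Δl_i + (W_i cosα_i − u_i·Δl_i)·tanφ'] / Σ W_i sinα_i, with Δl_i = b_i / cosα_i.
Slice 1: Δl = 2.3/cos2.6° = 2.302 m; N'_1 = 47·cos2.6° − 3·2.302 = 40.0; c'Δl = 3.91; W sinα = 2.1
Slice 2: Δl = 3.0/cos13.6° = 3.087 m; N'_2 = 180·cos13.6° − 11·3.087 = 141.0; c'Δl = 5.25; W sinα = 42.3
Slice 3: Δl = 1.2/cos22.6° = 1.300 m; N'_3 = 100·cos22.6° − 1·1.300 = 91.0; c'Δl = 2.21; W sinα = 38.4
Slice 4: Δl = 2.2/cos30.4° = 2.551 m; N'_4 = 211·cos30.4° − 25·2.551 = 118.2; c'Δl = 4.34; W sinα = 106.8
Slice 5: Δl = 2.3/cos41.8° = 3.085 m; N'_5 = 235·cos41.8° − 23·3.085 = 104.2; c'Δl = 5.24; W sinα = 156.6
Slice 6: Δl = 2.5/cos56.9° = 4.578 m; N'_6 = 124·cos56.9° − 11·4.578 = 17.4; c'Δl = 7.78; W sinα = 103.9
Σc'Δl = 28.7 kN/m; ΣN' = 511.9 kN/m; ΣW sinα = 450.2 kN/m
Resisting = 28.7 + 511.9·tan31.7° = 28.7 + 316.1 = 344.9 kN/m
FS = 344.9 / 450.2 = 0.766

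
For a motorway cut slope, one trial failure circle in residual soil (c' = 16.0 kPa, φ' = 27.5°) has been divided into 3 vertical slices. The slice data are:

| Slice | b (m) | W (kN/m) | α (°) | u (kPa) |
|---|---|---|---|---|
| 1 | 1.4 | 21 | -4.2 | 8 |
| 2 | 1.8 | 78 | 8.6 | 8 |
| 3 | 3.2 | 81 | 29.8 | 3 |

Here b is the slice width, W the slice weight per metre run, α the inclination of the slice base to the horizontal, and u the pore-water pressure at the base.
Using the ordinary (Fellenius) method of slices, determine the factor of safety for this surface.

Ordinary method of slices: FS = Σ[c'·Δl_i + (W_i cosα_i − u_i·Δl_i)·tanφ'] / Σ W_i sinα_i, with Δl_i = b_i / cosα_i.
Slice 1: Δl = 1.4/cos(-4.2°) = 1.404 m; N'_1 = 21·cos(-4.2°) − 8·1.404 = 9.7; c'Δl = 22.46; W sinα = -1.5
Slice 2: Δl = 1.8/cos8.6° = 1.820 m; N'_2 = 78·cos8.6° − 8·1.820 = 62.6; c'Δl = 29.13; W sinα = 11.7
Slice 3: Δl = 3.2/cos29.8° = 3.688 m; N'_3 = 81·cos29.8° − 3·3.688 = 59.2; c'Δl = 59.00; W sinα = 40.3
Σc'Δl = 110.6 kN/m; ΣN' = 131.5 kN/m; ΣW sinα = 50.4 kN/m
Resisting = 110.6 + 131.5·tan27.5° = 110.6 + 68.5 = 179.0 kN/m
FS = 179.0 / 50.4 = 3.554

FS = 3.55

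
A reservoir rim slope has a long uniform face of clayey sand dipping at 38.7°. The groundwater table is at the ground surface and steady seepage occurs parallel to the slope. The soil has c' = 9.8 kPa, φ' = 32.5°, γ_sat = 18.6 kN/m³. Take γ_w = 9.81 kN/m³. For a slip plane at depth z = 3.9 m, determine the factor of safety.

FS = 0.65

With seepage parallel to the slope and the water table at the surface, the effective normal stress on the slip plane uses the buoyant unit weight γ' = γ_sat − γ_w while the driving shear stress uses γ_sat:
FS = [c' + γ' z cos²β tanφ'] / [γ_sat z sinβ cosβ]
γ' = 18.6 − 9.81 = 8.79 kN/m³
Numerator = 9.8 + 8.79·3.9·cos²38.7°·tan32.5° = 9.8 + 8.79·3.9·0.6091·0.6371 = 23.102 kPa
Denominator = 18.6·3.9·sin38.7°·cos38.7° = 18.6·3.9·0.6252·0.7804 = 35.397 kPa
FS = 23.102 / 35.397 = 0.653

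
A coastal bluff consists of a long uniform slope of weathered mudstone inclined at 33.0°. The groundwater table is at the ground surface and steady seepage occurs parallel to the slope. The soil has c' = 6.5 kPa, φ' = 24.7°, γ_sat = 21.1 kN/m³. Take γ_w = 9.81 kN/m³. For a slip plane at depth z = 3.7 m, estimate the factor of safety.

With seepage parallel to the slope and the water table at the surface, the effective normal stress on the slip plane uses the buoyant unit weight γ' = γ_sat − γ_w while the driving shear stress uses γ_sat:
FS = [c' + γ' z cos²β tanφ'] / [γ_sat z sinβ cosβ]
γ' = 21.1 − 9.81 = 11.29 kN/m³
Numerator = 6.5 + 11.29·3.7·cos²33.0°·tan24.7° = 6.5 + 11.29·3.7·0.7034·0.4599 = 20.014 kPa
Denominator = 21.1·3.7·sin33.0°·cos33.0° = 21.1·3.7·0.5446·0.8387 = 35.660 kPa
FS = 20.014 / 35.660 = 0.561

FS = 0.56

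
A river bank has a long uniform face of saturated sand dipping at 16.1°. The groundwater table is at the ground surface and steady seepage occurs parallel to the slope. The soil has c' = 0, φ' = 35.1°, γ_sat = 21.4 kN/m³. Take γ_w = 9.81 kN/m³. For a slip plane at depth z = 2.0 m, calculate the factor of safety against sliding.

With seepage parallel to the slope and the water table at the surface, the effective normal stress on the slip plane uses the buoyant unit weight γ' = γ_sat − γ_w while the driving shear stress uses γ_sat:
FS = [c' + γ' z cos²β tanφ'] / [γ_sat z sinβ cosβ]
(For c' = 0 this reduces to FS = (γ'/γ_sat)·tanφ'/tanβ.)
γ' = 21.4 − 9.81 = 11.59 kN/m³
Numerator = 0.0 + 11.59·2.0·cos²16.1°·tan35.1° = 0.0 + 11.59·2.0·0.9231·0.7028 = 15.038 kPa
Denominator = 21.4·2.0·sin16.1°·cos16.1° = 21.4·2.0·0.2773·0.9608 = 11.404 kPa
FS = 15.038 / 11.404 = 1.319

FS = 1.32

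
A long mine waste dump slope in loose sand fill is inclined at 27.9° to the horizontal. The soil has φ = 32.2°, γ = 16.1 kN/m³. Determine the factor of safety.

FS = 1.19

For a dry cohesionless infinite slope the factor of safety is FS = tanφ / tanβ.
FS = tan32.2° / tan27.9° = 0.6297 / 0.5295 = 1.189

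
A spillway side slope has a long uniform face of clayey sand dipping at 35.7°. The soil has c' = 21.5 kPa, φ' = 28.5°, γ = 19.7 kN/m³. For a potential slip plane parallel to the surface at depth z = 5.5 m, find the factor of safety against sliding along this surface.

FS = 1.17

For an infinite slope with a slip plane parallel to the surface (no pore pressure): FS = [c' + γz cos²β tanφ'] / [γz sinβ cosβ].
γz = 19.7·5.5 = 108.35 kN/m²
Numerator = 21.5 + 108.35·cos²35.7°·tan28.5° = 21.5 + 108.35·0.6595·0.5430 = 60.297 kPa
Denominator = 108.35·sin35.7°·cos35.7° = 108.35·0.5835·0.8121 = 51.345 kPa
FS = 60.297 / 51.345 = 1.174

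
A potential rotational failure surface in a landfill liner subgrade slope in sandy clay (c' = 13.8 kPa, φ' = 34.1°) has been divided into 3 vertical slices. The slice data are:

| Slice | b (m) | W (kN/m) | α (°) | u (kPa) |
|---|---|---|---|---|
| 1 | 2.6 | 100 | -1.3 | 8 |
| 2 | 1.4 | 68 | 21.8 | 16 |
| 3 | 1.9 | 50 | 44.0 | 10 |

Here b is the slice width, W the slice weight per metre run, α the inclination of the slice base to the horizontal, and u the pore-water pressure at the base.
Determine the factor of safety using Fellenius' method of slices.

FS = 3.11

Ordinary method of slices: FS = Σ[c'·Δl_i + (W_i cosα_i − u_i·Δl_i)·tanφ'] / Σ W_i sinα_i, with Δl_i = b_i / cosα_i.
Slice 1: Δl = 2.6/cos(-1.3°) = 2.601 m; N'_1 = 100·cos(-1.3°) − 8·2.601 = 79.2; c'Δl = 35.89; W sinα = -2.3
Slice 2: Δl = 1.4/cos21.8° = 1.508 m; N'_2 = 68·cos21.8° − 16·1.508 = 39.0; c'Δl = 20.81; W sinα = 25.3
Slice 3: Δl = 1.9/cos44.0° = 2.641 m; N'_3 = 50·cos44.0° − 10·2.641 = 9.6; c'Δl = 36.45; W sinα = 34.7
Σc'Δl = 93.1 kN/m; ΣN' = 127.7 kN/m; ΣW sinα = 57.7 kN/m
Resisting = 93.1 + 127.7·tan34.1° = 93.1 + 86.5 = 179.6 kN/m
FS = 179.6 / 57.7 = 3.112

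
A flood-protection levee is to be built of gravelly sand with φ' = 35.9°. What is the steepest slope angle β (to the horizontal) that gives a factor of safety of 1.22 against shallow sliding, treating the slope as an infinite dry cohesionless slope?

β = 30.7°

For an infinite dry cohesionless slope FS = tanφ'/tanβ, so tanβ = tanφ' / FS.
tanβ = tan35.9° / 1.22 = 0.7239 / 1.22 = 0.5933
β = arctan(0.5933) = 30.68°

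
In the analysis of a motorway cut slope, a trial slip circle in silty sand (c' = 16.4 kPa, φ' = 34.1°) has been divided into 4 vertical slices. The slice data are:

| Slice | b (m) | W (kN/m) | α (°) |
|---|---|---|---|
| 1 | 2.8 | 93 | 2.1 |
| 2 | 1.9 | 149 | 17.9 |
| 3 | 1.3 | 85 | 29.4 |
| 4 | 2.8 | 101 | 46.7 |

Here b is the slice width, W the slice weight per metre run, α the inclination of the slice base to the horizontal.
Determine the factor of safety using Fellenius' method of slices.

FS = 2.59

Ordinary method of slices: FS = Σ[c'·Δl_i + (W_i cosα_i)·tanφ'] / Σ W_i sinα_i, with Δl_i = b_i / cosα_i.
Slice 1: Δl = 2.8/cos2.1° = 2.802 m; N'_1 = 93·cos2.1° = 92.9; c'Δl = 45.95; W sinα = 3.4
Slice 2: Δl = 1.9/cos17.9° = 1.997 m; N'_2 = 149·cos17.9° = 141.8; c'Δl = 32.75; W sinα = 45.8
Slice 3: Δl = 1.3/cos29.4° = 1.492 m; N'_3 = 85·cos29.4° = 74.1; c'Δl = 24.47; W sinα = 41.7
Slice 4: Δl = 2.8/cos46.7° = 4.083 m; N'_4 = 101·cos46.7° = 69.3; c'Δl = 66.96; W sinα = 73.5
Σc'Δl = 170.1 kN/m; ΣN' = 378.0 kN/m; ΣW sinα = 164.4 kN/m
Resisting = 170.1 + 378.0·tan34.1° = 170.1 + 256.0 = 426.1 kN/m
FS = 426.1 / 164.4 = 2.591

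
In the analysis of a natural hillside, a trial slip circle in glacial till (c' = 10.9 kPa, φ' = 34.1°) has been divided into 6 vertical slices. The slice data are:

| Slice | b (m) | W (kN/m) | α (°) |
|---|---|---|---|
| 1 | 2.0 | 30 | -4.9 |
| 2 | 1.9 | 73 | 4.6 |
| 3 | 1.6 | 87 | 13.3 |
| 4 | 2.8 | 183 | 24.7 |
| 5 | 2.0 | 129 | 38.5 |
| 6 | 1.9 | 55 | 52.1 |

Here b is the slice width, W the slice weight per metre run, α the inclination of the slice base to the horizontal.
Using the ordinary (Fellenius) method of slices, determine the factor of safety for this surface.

Ordinary method of slices: FS = Σ[c'·Δl_i + (W_i cosα_i)·tanφ'] / Σ W_i sinα_i, with Δl_i = b_i / cosα_i.
Slice 1: Δl = 2.0/cos(-4.9°) = 2.007 m; N'_1 = 30·cos(-4.9°) = 29.9; c'Δl = 21.88; W sinα = -2.6
Slice 2: Δl = 1.9/cos4.6° = 1.906 m; N'_2 = 73·cos4.6° = 72.8; c'Δl = 20.78; W sinα = 5.9
Slice 3: Δl = 1.6/cos13.3° = 1.644 m; N'_3 = 87·cos13.3° = 84.7; c'Δl = 17.92; W sinα = 20.0
Slice 4: Δl = 2.8/cos24.7° = 3.082 m; N'_4 = 183·cos24.7° = 166.3; c'Δl = 33.59; W sinα = 76.5
Slice 5: Δl = 2.0/cos38.5° = 2.556 m; N'_5 = 129·cos38.5° = 101.0; c'Δl = 27.86; W sinα = 80.3
Slice 6: Δl = 1.9/cos52.1° = 3.093 m; N'_6 = 55·cos52.1° = 33.8; c'Δl = 33.71; W sinα = 43.4
Σc'Δl = 155.7 kN/m; ΣN' = 488.3 kN/m; ΣW sinα = 223.5 kN/m
Resisting = 155.7 + 488.3·tan34.1° = 155.7 + 330.6 = 486.4 kN/m
FS = 486.4 / 223.5 = 2.176

FS = 2.18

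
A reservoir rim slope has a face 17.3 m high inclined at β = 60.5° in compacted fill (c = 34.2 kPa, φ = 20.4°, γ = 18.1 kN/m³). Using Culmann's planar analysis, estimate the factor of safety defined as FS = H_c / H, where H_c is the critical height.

FS = 1.52

H_c = (4c/γ) · sinβ cosφ / [1 − cos(β − φ)]
    = (4·34.2/18.1) · sin60.5°·cos20.4° / [1 − cos40.1°]
    = 7.558 · 0.8158 / 0.2351 = 26.23 m
FS = H_c / H = 26.23 / 17.3 = 1.516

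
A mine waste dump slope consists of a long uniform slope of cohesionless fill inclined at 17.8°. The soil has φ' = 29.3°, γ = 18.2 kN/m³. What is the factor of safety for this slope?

For a dry cohesionless infinite slope the factor of safety is FS = tanφ' / tanβ.
FS = tan29.3° / tan17.8° = 0.5612 / 0.3211 = 1.748

FS = 1.75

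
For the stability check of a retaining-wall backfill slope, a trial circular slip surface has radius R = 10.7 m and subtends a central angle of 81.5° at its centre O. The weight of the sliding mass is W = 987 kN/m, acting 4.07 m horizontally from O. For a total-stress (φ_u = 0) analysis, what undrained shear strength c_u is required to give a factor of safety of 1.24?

c_u = 30.6 kPa

FS = c_u·L_a·R / (W·d), so c_u = FS·W·d / (L_a·R).
Arc length L_a = R·θ = 10.7·(81.5°·π/180) = 10.7·1.4224 = 15.22 m
c_u = 1.24·987·4.07 / (15.22·10.7) = 4981.2 / 162.86 = 30.59 kPa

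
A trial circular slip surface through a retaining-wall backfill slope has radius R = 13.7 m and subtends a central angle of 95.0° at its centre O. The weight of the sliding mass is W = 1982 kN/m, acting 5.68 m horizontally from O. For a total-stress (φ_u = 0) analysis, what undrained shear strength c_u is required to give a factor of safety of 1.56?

c_u = 56.4 kPa

FS = c_u·L_a·R / (W·d), so c_u = FS·W·d / (L_a·R).
Arc length L_a = R·θ = 13.7·(95.0°·π/180) = 13.7·1.6581 = 22.72 m
c_u = 1.56·1982·5.68 / (22.72·13.7) = 17562.1 / 311.20 = 56.43 kPa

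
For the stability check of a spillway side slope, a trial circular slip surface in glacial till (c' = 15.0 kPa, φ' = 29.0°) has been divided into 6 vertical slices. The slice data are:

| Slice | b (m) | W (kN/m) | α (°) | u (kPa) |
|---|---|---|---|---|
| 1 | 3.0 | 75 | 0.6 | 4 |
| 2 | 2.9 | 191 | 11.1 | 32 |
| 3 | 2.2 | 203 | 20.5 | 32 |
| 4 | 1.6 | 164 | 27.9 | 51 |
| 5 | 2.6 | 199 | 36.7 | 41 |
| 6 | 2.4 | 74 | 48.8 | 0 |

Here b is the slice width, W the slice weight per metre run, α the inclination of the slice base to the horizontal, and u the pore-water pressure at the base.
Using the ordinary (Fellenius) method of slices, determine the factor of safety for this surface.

Ordinary method of slices: FS = Σ[c'·Δl_i + (W_i cosα_i − u_i·Δl_i)·tanφ'] / Σ W_i sinα_i, with Δl_i = b_i / cosα_i.
Slice 1: Δl = 3.0/cos0.6° = 3.000 m; N'_1 = 75·cos0.6° − 4·3.000 = 63.0; c'Δl = 45.00; W sinα = 0.8
Slice 2: Δl = 2.9/cos11.1° = 2.955 m; N'_2 = 191·cos11.1° − 32·2.955 = 92.9; c'Δl = 44.33; W sinα = 36.8
Slice 3: Δl = 2.2/cos20.5° = 2.349 m; N'_3 = 203·cos20.5° − 32·2.349 = 115.0; c'Δl = 35.23; W sinα = 71.1
Slice 4: Δl = 1.6/cos27.9° = 1.810 m; N'_4 = 164·cos27.9° − 51·1.810 = 52.6; c'Δl = 27.16; W sinα = 76.7
Slice 5: Δl = 2.6/cos36.7° = 3.243 m; N'_5 = 199·cos36.7° − 41·3.243 = 26.6; c'Δl = 48.64; W sinα = 118.9
Slice 6: Δl = 2.4/cos48.8° = 3.644 m; N'_6 = 74·cos48.8° − 0·3.644 = 48.7; c'Δl = 54.65; W sinα = 55.7
Σc'Δl = 255.0 kN/m; ΣN' = 398.8 kN/m; ΣW sinα = 360.0 kN/m
Resisting = 255.0 + 398.8·tan29.0° = 255.0 + 221.0 = 476.1 kN/m
FS = 476.1 / 360.0 = 1.322

FS = 1.32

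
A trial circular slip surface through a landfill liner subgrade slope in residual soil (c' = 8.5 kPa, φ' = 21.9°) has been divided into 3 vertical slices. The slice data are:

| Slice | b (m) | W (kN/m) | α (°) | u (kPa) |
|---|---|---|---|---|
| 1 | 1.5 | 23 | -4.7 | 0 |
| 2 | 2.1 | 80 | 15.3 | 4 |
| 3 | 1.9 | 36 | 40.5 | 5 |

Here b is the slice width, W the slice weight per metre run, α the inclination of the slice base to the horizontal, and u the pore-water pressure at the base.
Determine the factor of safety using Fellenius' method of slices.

Ordinary method of slices: FS = Σ[c'·Δl_i + (W_i cosα_i − u_i·Δl_i)·tanφ'] / Σ W_i sinα_i, with Δl_i = b_i / cosα_i.
Slice 1: Δl = 1.5/cos(-4.7°) = 1.505 m; N'_1 = 23·cos(-4.7°) − 0·1.505 = 22.9; c'Δl = 12.79; W sinα = -1.9
Slice 2: Δl = 2.1/cos15.3° = 2.177 m; N'_2 = 80·cos15.3° − 4·2.177 = 68.5; c'Δl = 18.51; W sinα = 21.1
Slice 3: Δl = 1.9/cos40.5° = 2.499 m; N'_3 = 36·cos40.5° − 5·2.499 = 14.9; c'Δl = 21.24; W sinα = 23.4
Σc'Δl = 52.5 kN/m; ΣN' = 106.3 kN/m; ΣW sinα = 42.6 kN/m
Resisting = 52.5 + 106.3·tan21.9° = 52.5 + 42.7 = 95.3 kN/m
FS = 95.3 / 42.6 = 2.236

FS = 2.24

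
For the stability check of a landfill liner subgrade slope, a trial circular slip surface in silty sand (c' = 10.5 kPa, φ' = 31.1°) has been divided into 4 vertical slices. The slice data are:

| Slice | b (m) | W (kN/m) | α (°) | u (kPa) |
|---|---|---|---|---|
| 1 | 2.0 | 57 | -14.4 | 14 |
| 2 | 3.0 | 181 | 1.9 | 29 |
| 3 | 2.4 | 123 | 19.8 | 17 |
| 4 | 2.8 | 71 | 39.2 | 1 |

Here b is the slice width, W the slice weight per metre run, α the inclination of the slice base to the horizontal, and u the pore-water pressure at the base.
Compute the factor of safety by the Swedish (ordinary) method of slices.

Ordinary method of slices: FS = Σ[c'·Δl_i + (W_i cosα_i − u_i·Δl_i)·tanφ'] / Σ W_i sinα_i, with Δl_i = b_i / cosα_i.
Slice 1: Δl = 2.0/cos(-14.4°) = 2.065 m; N'_1 = 57·cos(-14.4°) − 14·2.065 = 26.3; c'Δl = 21.68; W sinα = -14.2
Slice 2: Δl = 3.0/cos1.9° = 3.002 m; N'_2 = 181·cos1.9° − 29·3.002 = 93.9; c'Δl = 31.52; W sinα = 6.0
Slice 3: Δl = 2.4/cos19.8° = 2.551 m; N'_3 = 123·cos19.8° − 17·2.551 = 72.4; c'Δl = 26.78; W sinα = 41.7
Slice 4: Δl = 2.8/cos39.2° = 3.613 m; N'_4 = 71·cos39.2° − 1·3.613 = 51.4; c'Δl = 37.94; W sinα = 44.9
Σc'Δl = 117.9 kN/m; ΣN' = 243.9 kN/m; ΣW sinα = 78.4 kN/m
Resisting = 117.9 + 243.9·tan31.1° = 117.9 + 147.1 = 265.1 kN/m
FS = 265.1 / 78.4 = 3.382

FS = 3.38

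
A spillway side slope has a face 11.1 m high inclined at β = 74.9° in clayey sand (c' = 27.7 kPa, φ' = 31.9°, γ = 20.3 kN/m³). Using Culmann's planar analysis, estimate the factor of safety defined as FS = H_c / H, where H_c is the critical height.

FS = 1.50

H_c = (4c'/γ) · sinβ cosφ' / [1 − cos(β − φ')]
    = (4·27.7/20.3) · sin74.9°·cos31.9° / [1 − cos43.0°]
    = 5.458 · 0.8197 / 0.2686 = 16.65 m
FS = H_c / H = 16.65 / 11.1 = 1.500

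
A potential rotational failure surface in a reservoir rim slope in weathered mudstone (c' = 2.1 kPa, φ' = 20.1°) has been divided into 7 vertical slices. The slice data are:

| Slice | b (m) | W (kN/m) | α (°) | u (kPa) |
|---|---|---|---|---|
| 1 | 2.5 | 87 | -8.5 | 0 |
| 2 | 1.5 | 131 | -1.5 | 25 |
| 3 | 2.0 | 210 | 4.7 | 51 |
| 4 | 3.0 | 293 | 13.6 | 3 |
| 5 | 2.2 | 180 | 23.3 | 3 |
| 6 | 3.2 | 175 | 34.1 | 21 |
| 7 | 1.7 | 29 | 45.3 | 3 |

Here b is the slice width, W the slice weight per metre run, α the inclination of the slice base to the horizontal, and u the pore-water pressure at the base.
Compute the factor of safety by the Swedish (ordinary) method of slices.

FS = 1.27

Ordinary method of slices: FS = Σ[c'·Δl_i + (W_i cosα_i − u_i·Δl_i)·tanφ'] / Σ W_i sinα_i, with Δl_i = b_i / cosα_i.
Slice 1: Δl = 2.5/cos(-8.5°) = 2.528 m; N'_1 = 87·cos(-8.5°) − 0·2.528 = 86.0; c'Δl = 5.31; W sinα = -12.9
Slice 2: Δl = 1.5/cos(-1.5°) = 1.501 m; N'_2 = 131·cos(-1.5°) − 25·1.501 = 93.4; c'Δl = 3.15; W sinα = -3.4
Slice 3: Δl = 2.0/cos4.7° = 2.007 m; N'_3 = 210·cos4.7° − 51·2.007 = 106.9; c'Δl = 4.21; W sinα = 17.2
Slice 4: Δl = 3.0/cos13.6° = 3.087 m; N'_4 = 293·cos13.6° − 3·3.087 = 275.5; c'Δl = 6.48; W sinα = 68.9
Slice 5: Δl = 2.2/cos23.3° = 2.395 m; N'_5 = 180·cos23.3° − 3·2.395 = 158.1; c'Δl = 5.03; W sinα = 71.2
Slice 6: Δl = 3.2/cos34.1° = 3.864 m; N'_6 = 175·cos34.1° − 21·3.864 = 63.8; c'Δl = 8.12; W sinα = 98.1
Slice 7: Δl = 1.7/cos45.3° = 2.417 m; N'_7 = 29·cos45.3° − 3·2.417 = 13.1; c'Δl = 5.08; W sinα = 20.6
Σc'Δl = 37.4 kN/m; ΣN' = 797.0 kN/m; ΣW sinα = 259.7 kN/m
Resisting = 37.4 + 797.0·tan20.1° = 37.4 + 291.7 = 329.0 kN/m
FS = 329.0 / 259.7 = 1.267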